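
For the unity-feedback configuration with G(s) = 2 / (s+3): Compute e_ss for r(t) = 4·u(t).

No free integrators in G(s): this is a type 0 system.
K_p = lim_{s→0} G(s) = 2 / (3) = 2/3.
e_ss = 4/(1 + K_p) = 4/(5/3) = 2.4.

2.4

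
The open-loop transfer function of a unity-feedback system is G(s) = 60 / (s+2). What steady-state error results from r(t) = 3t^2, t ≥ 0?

System type = 0 (no poles at s=0).
For a type-0 system K_a = 0, so e_ss to a parabolic input is unbounded.

infinity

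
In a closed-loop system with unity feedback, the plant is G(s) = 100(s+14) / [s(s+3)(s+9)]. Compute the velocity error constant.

The open loop has one pole at the origin → type 1 system.
K_v = lim_{s→0} s·G(s) = 100·14 / (3·9) = 1400/27.

1400/27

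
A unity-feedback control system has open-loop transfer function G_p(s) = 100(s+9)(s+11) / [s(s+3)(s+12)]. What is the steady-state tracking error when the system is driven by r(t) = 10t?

One free integrator in G_p(s): this is a type 1 system.
K_v = lim_{s→0} s·G_p(s) = 100·9·11 / (3·12) = 275.
e_ss = 10/K_v = 10/275 = 2/55.

2/55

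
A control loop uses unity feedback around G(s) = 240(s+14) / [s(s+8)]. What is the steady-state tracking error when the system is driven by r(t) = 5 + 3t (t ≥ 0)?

G(s) has one factor of s in the denominator, so the system is type 1. Treating each term separately:
  • 5: tracked with zero error.
  • 3t: e_ss = 3/K_v with K_v=420 → 1/140.
Total e_ss = 1/140.

1/140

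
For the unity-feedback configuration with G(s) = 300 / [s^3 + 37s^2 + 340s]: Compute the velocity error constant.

15/17

Lowest-order denominator term is 340s, so the open loop has 1 pole at the origin → type 1 system.
K_v = lim_{s→0} s·G(s) = 300 / 340 = 15/17.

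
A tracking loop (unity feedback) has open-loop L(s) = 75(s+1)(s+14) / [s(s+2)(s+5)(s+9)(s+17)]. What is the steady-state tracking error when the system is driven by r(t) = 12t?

612/35

The open loop has one pole at the origin → type 1 system.
K_v = lim_{s→0} s·L(s) = 75·1·14 / (2·5·9·17) = 35/51.
e_ss = 12/K_v = 12/(35/51) = 612/35.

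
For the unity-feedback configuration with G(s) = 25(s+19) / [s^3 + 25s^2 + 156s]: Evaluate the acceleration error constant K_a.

Factoring s from the denominator leaves a polynomial with constant term 156, so the system is type 1.
K_a = lim_{s→0} s^2·G(s) = 0 (the extra factor of s kills the finite limit).

0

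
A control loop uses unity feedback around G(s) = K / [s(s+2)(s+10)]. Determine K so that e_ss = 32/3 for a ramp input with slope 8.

The open loop has one pole at the origin → type 1 system.
K_v = lim_{s→0} s·G(s) = K / (2·10) = 0.05·K.
e_ss = 8/K_v = 32/3 ⇒ K_v = 0.75 ⇒ K = 0.75/0.05 = 15.

15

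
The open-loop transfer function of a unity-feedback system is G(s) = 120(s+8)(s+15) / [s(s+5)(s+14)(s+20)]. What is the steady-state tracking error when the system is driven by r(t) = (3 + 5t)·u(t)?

35/72

One free integrator in G(s): this is a type 1 system. Treating each term separately:
  • 3: tracked with zero error.
  • 5t: e_ss = 5/K_v with K_v=72/7 → 35/72.
Total e_ss = 35/72.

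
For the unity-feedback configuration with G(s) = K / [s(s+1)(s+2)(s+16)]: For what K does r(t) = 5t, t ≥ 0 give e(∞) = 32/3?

G(s) has one factor of s in the denominator, so the system is type 1.
K_v = lim_{s→0} s·G(s) = K / (1·2·16) = (1/32)·K.
e_ss = 5/K_v = 32/3 ⇒ K_v = 15/32 ⇒ K = (15/32)/(1/32) = 15.

15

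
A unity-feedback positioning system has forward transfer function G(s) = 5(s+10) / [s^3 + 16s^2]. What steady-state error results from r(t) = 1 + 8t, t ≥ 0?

Lowest-order denominator term is 16s^2, so the open loop has 2 poles at the origin → type 2 system. By superposition:
  • 1: tracked with zero error.
  • 8t: tracked with zero error.
Total e_ss = 0.

0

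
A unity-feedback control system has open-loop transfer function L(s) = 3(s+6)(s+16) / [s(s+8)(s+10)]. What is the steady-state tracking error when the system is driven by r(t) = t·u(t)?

L(s) has one factor of s in the denominator, so the system is type 1.
K_v = lim_{s→0} s·L(s) = 3·6·16 / (8·10) = 3.6.
e_ss = 1/K_v = 1/3.6 = 5/18.

5/18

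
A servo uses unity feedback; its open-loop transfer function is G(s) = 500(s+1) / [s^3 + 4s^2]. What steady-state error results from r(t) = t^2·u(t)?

0.016

Factoring s^2 from the denominator leaves a polynomial with constant term 4, so the system is type 2.
K_a = lim_{s→0} s^2·G(s) = 500·1 / 4 = 125.
r(t) = t^2 gives R(s) = 2/s^3.
e_ss = 2/K_a = 2/125 = 0.016.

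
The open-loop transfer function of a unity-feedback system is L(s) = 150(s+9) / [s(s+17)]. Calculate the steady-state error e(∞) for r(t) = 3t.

System type = 1 (one pole at s=0).
K_v = lim_{s→0} s·L(s) = 150·9 / (17) = 1350/17.
e_ss = 3/K_v = 3/(1350/17) = 17/450.

17/450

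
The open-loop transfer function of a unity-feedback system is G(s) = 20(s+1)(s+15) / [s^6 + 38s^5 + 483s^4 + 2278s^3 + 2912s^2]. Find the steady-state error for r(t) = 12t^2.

232.96

Factoring s^2 from the denominator leaves a polynomial with constant term 2912, so the system is type 2.
K_a = lim_{s→0} s^2·G(s) = 20·1·15 / 2912 = 75/728.
r(t) = 12t^2 gives R(s) = 24/s^3.
e_ss = 24/K_a = 24/(75/728) = 232.96.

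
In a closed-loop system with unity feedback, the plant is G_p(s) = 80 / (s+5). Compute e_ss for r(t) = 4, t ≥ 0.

The open loop has no poles at the origin → type 0 system.
K_p = lim_{s→0} G_p(s) = 80 / (5) = 16.
e_ss = 4/(1 + K_p) = 4/17.

4/17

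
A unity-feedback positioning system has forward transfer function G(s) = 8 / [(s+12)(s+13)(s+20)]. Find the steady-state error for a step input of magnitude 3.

No free integrators in G(s): this is a type 0 system.
K_p = lim_{s→0} G(s) = 8 / (12·13·20) = 1/390.
e_ss = 3/(1 + K_p) = 3/(391/390) = 1170/391.

1170/391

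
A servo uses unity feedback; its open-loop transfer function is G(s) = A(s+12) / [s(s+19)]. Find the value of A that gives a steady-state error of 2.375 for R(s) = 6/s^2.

4

The open loop has one pole at the origin → type 1 system.
K_v = lim_{s→0} s·G(s) = A·12 / (19) = (12/19)·A.
e_ss = 6/K_v = 2.375 ⇒ K_v = 48/19 ⇒ A = (48/19)/(12/19) = 4.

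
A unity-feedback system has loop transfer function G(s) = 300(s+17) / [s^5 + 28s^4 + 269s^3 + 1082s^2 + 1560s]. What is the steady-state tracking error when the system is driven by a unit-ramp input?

Factoring s from the denominator leaves a polynomial with constant term 1560, so the system is type 1.
K_v = lim_{s→0} s·G(s) = 300·17 / 1560 = 85/26.
e_ss = 1/K_v = 1/(85/26) = 26/85.

26/85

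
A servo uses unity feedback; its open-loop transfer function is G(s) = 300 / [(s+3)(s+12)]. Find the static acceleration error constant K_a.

System type = 0 (no poles at s=0).
K_a = lim_{s→0} s^2·G(s) = 0 (the extra factor of s kills the finite limit).

0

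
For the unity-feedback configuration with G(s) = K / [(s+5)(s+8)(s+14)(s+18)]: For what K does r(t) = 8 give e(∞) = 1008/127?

The open loop has no poles at the origin → type 0 system.
K_p = lim_{s→0} G(s) = K / (5·8·14·18) = (1/10080)·K.
e_ss = 8/(1 + K_p) = 1008/127 ⇒ 1 + (1/10080)·K = 127/126 ⇒ K = 80.

80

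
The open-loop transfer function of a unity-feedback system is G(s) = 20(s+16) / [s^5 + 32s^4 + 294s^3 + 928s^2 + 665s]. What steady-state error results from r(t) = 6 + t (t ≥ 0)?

The denominator has no term below 665s — 1 pole at s=0, type 1. Taking each input component in turn:
  • 6: tracked with zero error.
  • t: e_ss = 1/K_v with K_v=64/133 → 133/64.
Total e_ss = 133/64.

133/64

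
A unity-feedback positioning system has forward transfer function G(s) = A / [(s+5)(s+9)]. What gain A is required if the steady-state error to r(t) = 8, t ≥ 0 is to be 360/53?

8

System type = 0 (no poles at s=0).
K_p = lim_{s→0} G(s) = A / (5·9) = (1/45)·A.
e_ss = 8/(1 + K_p) = 360/53 ⇒ 1 + (1/45)·A = 53/45 ⇒ A = 8.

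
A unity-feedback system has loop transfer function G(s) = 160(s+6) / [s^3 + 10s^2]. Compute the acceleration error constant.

96

Factoring s^2 from the denominator leaves a polynomial with constant term 10, so the system is type 2.
K_a = lim_{s→0} s^2·G(s) = 160·6 / 10 = 96.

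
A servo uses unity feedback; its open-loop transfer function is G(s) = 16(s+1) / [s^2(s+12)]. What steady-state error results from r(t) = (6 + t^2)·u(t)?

1.5

Two free integrators in G(s): this is a type 2 system. By superposition:
  • 6: tracked with zero error.
  • t^2: e_ss = 2/K_a with K_a=4/3 → 1.5.
Total e_ss = 1.5.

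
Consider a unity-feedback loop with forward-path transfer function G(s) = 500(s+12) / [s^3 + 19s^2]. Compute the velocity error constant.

infinity

K_v = lim_{s→0} s·G(s); with 2 poles at the origin the limit diverges, so K_v = ∞.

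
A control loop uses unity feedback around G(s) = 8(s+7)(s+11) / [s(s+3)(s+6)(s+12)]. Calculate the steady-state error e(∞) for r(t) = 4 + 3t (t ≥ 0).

81/77

The open loop has one pole at the origin → type 1 system. Taking each input component in turn:
  • 4: tracked with zero error.
  • 3t: e_ss = 3/K_v with K_v=77/27 → 81/77.
Total e_ss = 81/77.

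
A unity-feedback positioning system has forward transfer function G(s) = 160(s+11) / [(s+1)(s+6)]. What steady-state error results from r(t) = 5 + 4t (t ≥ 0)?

infinity

G(s) has no factors of s in the denominator, so the system is type 0. Taking each input component in turn:
  • 5: e_ss = 5/(1+K_p) with K_p=880/3 → 15/883.
  • 4t: a type-0 system cannot track it, e_ss → ∞.
The unbounded component dominates.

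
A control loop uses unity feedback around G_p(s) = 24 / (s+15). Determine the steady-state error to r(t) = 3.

G_p(s) has no factors of s in the denominator, so the system is type 0.
K_p = lim_{s→0} G_p(s) = 24 / (15) = 1.6.
e_ss = 3/(1 + K_p) = 3/2.6 = 15/13.

15/13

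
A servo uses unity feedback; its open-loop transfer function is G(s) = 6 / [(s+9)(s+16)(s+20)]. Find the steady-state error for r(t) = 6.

2880/481

G(s) has no factors of s in the denominator, so the system is type 0.
K_p = lim_{s→0} G(s) = 6 / (9·16·20) = 1/480.
e_ss = 6/(1 + K_p) = 6/(481/480) = 2880/481.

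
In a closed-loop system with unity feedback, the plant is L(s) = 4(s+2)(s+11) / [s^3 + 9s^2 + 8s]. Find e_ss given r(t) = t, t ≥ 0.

1/11

Lowest-order denominator term is 8s, so the open loop has 1 pole at the origin → type 1 system.
K_v = lim_{s→0} s·L(s) = 4·2·11 / 8 = 11.
e_ss = 1/K_v = 1/11.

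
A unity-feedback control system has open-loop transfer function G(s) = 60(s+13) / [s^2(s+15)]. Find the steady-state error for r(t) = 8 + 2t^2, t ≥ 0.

System type = 2 (two poles at s=0). By superposition:
  • 8: tracked with zero error.
  • 2t^2: e_ss = 4/K_a with K_a=52 → 1/13.
Total e_ss = 1/13.

1/13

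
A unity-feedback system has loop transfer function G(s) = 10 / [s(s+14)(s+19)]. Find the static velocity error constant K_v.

The open loop has one pole at the origin → type 1 system.
K_v = lim_{s→0} s·G(s) = 10 / (14·19) = 5/133.

5/133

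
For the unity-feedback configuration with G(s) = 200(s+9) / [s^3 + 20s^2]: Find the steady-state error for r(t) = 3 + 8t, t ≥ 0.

Lowest-order denominator term is 20s^2, so the open loop has 2 poles at the origin → type 2 system. Taking each input component in turn:
  • 3: tracked with zero error.
  • 8t: tracked with zero error.
Total e_ss = 0.

0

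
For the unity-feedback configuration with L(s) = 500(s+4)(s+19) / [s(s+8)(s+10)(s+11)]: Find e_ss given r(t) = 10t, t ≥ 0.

One free integrator in L(s): this is a type 1 system.
K_v = lim_{s→0} s·L(s) = 500·4·19 / (8·10·11) = 475/11.
e_ss = 10/K_v = 10/(475/11) = 22/95.

22/95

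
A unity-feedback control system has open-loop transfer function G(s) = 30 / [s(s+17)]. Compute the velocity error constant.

G(s) has one factor of s in the denominator, so the system is type 1.
K_v = lim_{s→0} s·G(s) = 30 / (17) = 30/17.

30/17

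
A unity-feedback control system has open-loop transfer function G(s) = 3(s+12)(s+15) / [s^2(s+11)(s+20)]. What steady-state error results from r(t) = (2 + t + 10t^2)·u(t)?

The open loop has two poles at the origin → type 2 system. Treating each term separately:
  • 2: tracked with zero error.
  • t: tracked with zero error.
  • 10t^2: e_ss = 20/K_a with K_a=27/11 → 220/27.
Total e_ss = 220/27.

220/27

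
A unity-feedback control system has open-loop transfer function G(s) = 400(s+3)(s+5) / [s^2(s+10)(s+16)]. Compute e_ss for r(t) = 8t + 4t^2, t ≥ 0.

16/75

Two free integrators in G(s): this is a type 2 system. By superposition:
  • 8t: tracked with zero error.
  • 4t^2: e_ss = 8/K_a with K_a=37.5 → 16/75.
Total e_ss = 16/75.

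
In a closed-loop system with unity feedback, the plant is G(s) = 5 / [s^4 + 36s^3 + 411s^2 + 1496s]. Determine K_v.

The denominator has no term below 1496s — 1 pole at s=0, type 1.
K_v = lim_{s→0} s·G(s) = 5 / 1496 = 5/1496.

5/1496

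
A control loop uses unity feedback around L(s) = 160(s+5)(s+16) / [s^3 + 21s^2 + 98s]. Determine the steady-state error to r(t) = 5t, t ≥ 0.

The denominator has no term below 98s — 1 pole at s=0, type 1.
K_v = lim_{s→0} s·L(s) = 160·5·16 / 98 = 6400/49.
e_ss = 5/K_v = 5/(6400/49) = 49/1280.

49/1280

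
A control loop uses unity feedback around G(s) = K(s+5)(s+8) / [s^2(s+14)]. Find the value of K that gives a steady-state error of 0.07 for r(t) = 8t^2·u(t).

80

Two free integrators in G(s): this is a type 2 system.
K_a = lim_{s→0} s^2·G(s) = K·5·8 / (14) = (20/7)·K.
e_ss = 16/K_a = 0.07 ⇒ K_a = 1600/7 ⇒ K = (1600/7)/(20/7) = 80.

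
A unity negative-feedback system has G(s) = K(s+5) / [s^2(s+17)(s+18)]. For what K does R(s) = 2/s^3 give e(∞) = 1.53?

G(s) has two factors of s in the denominator, so the system is type 2.
K_a = lim_{s→0} s^2·G(s) = K·5 / (17·18) = (5/306)·K.
e_ss = 2/K_a = 1.53 ⇒ K_a = 200/153 ⇒ K = (200/153)/(5/306) = 80.

80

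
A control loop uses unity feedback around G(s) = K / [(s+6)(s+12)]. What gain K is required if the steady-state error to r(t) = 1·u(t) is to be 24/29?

The open loop has no poles at the origin → type 0 system.
K_p = lim_{s→0} G(s) = K / (6·12) = (1/72)·K.
e_ss = 1/(1 + K_p) = 24/29 ⇒ 1 + (1/72)·K = 29/24 ⇒ K = 15.

15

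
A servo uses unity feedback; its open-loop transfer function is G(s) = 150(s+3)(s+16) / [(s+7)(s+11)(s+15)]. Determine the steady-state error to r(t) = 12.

924/557

System type = 0 (no poles at s=0).
K_p = lim_{s→0} G(s) = 150·3·16 / (7·11·15) = 480/77.
e_ss = 12/(1 + K_p) = 12/(557/77) = 924/557.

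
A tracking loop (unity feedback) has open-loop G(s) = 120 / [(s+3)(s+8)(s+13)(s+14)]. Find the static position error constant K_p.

System type = 0 (no poles at s=0).
K_p = lim_{s→0} G(s) = 120 / (3·8·13·14) = 5/182.

5/182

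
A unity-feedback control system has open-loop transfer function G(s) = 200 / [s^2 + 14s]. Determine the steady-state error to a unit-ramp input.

Lowest-order denominator term is 14s, so the open loop has 1 pole at the origin → type 1 system.
K_v = lim_{s→0} s·G(s) = 200 / 14 = 100/7.
e_ss = 1/K_v = 1/(100/7) = 0.07.

0.07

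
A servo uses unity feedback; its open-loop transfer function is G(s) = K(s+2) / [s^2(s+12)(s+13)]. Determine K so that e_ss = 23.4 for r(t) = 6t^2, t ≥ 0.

The open loop has two poles at the origin → type 2 system.
K_a = lim_{s→0} s^2·G(s) = K·2 / (12·13) = (1/78)·K.
e_ss = 12/K_a = 23.4 ⇒ K_a = 20/39 ⇒ K = (20/39)/(1/78) = 40.

40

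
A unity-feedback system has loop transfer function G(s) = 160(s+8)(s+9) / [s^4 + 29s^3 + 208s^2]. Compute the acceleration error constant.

The denominator has no term below 208s^2 — 2 poles at s=0, type 2.
K_a = lim_{s→0} s^2·G(s) = 160·8·9 / 208 = 720/13.

720/13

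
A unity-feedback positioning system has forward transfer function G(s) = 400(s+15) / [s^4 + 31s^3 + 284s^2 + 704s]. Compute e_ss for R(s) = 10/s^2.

Lowest-order denominator term is 704s, so the open loop has 1 pole at the origin → type 1 system.
K_v = lim_{s→0} s·G(s) = 400·15 / 704 = 375/44.
e_ss = 10/K_v = 10/(375/44) = 88/75.

88/75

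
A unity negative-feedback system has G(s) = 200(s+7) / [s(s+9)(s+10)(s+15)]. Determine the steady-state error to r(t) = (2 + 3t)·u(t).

System type = 1 (one pole at s=0). By superposition:
  • 2: tracked with zero error.
  • 3t: e_ss = 3/K_v with K_v=28/27 → 81/28.
Total e_ss = 81/28.

81/28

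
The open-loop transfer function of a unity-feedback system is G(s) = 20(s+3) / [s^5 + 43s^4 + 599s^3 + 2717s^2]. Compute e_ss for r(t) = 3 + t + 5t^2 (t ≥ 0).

2717/6

Lowest-order denominator term is 2717s^2, so the open loop has 2 poles at the origin → type 2 system. Treating each term separately:
  • 3: tracked with zero error.
  • t: tracked with zero error.
  • 5t^2: e_ss = 10/K_a with K_a=60/2717 → 2717/6.
Total e_ss = 2717/6.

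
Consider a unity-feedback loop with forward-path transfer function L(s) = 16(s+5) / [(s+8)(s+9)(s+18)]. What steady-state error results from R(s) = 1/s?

No free integrators in L(s): this is a type 0 system.
K_p = lim_{s→0} L(s) = 16·5 / (8·9·18) = 5/81.
e_ss = 1/(1 + K_p) = 1/(86/81) = 81/86.

81/86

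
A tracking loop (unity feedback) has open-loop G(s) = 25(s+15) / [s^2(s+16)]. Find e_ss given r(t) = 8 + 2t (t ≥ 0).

G(s) has two factors of s in the denominator, so the system is type 2. Treating each term separately:
  • 8: tracked with zero error.
  • 2t: tracked with zero error.
Total e_ss = 0.

0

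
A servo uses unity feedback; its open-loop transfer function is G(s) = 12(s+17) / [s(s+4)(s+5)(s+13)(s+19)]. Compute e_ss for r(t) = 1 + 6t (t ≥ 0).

2470/17

One free integrator in G(s): this is a type 1 system. By superposition:
  • 1: tracked with zero error.
  • 6t: e_ss = 6/K_v with K_v=51/1235 → 2470/17.
Total e_ss = 2470/17.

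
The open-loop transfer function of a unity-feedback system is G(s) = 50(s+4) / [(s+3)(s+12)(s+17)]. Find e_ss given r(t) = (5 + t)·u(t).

System type = 0 (no poles at s=0). Treating each term separately:
  • 5: e_ss = 5/(1+K_p) with K_p=50/153 → 765/203.
  • t: a type-0 system cannot track it, e_ss → ∞.
The unbounded component dominates.

infinity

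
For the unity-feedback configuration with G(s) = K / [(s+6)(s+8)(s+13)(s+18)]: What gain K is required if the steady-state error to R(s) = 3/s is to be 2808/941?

60

No free integrators in G(s): this is a type 0 system.
K_p = lim_{s→0} G(s) = K / (6·8·13·18) = (1/11232)·K.
e_ss = 3/(1 + K_p) = 2808/941 ⇒ 1 + (1/11232)·K = 941/936 ⇒ K = 60.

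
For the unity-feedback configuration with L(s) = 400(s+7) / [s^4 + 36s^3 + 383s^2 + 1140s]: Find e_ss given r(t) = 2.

Lowest-order denominator term is 1140s, so the open loop has 1 pole at the origin → type 1 system.
K_p = ∞ for a type-1 system; e_ss to a step is zero.

0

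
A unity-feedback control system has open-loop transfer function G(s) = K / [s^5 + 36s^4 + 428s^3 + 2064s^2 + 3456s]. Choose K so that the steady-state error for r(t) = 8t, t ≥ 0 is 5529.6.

5

Lowest-order denominator term is 3456s, so the open loop has 1 pole at the origin → type 1 system.
K_v = lim_{s→0} s·G(s) = K / 3456 = (1/3456)·K.
e_ss = 8/K_v = 5529.6 ⇒ K_v = 5/3456 ⇒ K = (5/3456)/(1/3456) = 5.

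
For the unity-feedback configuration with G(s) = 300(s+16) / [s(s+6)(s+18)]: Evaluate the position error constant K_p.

infinity

K_p = lim_{s→0} G(s); with 1 pole at the origin the limit diverges, so K_p = ∞.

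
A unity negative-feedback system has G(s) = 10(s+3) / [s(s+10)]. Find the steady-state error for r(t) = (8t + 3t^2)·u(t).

System type = 1 (one pole at s=0). By superposition:
  • 8t: e_ss = 8/K_v with K_v=3 → 8/3.
  • 3t^2: a type-1 system cannot track it, e_ss → ∞.
The unbounded component dominates.

infinity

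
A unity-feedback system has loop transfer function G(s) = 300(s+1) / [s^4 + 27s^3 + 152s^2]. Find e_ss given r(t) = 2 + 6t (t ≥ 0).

Lowest-order denominator term is 152s^2, so the open loop has 2 poles at the origin → type 2 system. By superposition:
  • 2: tracked with zero error.
  • 6t: tracked with zero error.
Total e_ss = 0.

0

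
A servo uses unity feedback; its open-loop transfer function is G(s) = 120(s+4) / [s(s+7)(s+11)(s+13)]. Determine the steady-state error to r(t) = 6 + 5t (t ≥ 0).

System type = 1 (one pole at s=0). Treating each term separately:
  • 6: tracked with zero error.
  • 5t: e_ss = 5/K_v with K_v=480/1001 → 1001/96.
Total e_ss = 1001/96.

1001/96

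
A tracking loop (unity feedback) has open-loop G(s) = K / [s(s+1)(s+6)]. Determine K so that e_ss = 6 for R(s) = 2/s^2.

G(s) has one factor of s in the denominator, so the system is type 1.
K_v = lim_{s→0} s·G(s) = K / (1·6) = (1/6)·K.
e_ss = 2/K_v = 6 ⇒ K_v = 1/3 ⇒ K = (1/3)/(1/6) = 2.

2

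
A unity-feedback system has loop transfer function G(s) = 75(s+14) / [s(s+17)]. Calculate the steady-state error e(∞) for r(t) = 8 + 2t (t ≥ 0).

G(s) has one factor of s in the denominator, so the system is type 1. By superposition:
  • 8: tracked with zero error.
  • 2t: e_ss = 2/K_v with K_v=1050/17 → 17/525.
Total e_ss = 17/525.

17/525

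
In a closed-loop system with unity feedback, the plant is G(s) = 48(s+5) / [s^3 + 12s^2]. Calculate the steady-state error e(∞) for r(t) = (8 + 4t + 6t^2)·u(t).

Factoring s^2 from the denominator leaves a polynomial with constant term 12, so the system is type 2. Taking each input component in turn:
  • 8: tracked with zero error.
  • 4t: tracked with zero error.
  • 6t^2: e_ss = 12/K_a with K_a=20 → 0.6.
Total e_ss = 0.6.

0.6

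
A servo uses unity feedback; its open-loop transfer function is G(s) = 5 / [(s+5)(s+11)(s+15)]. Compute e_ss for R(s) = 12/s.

990/83

No free integrators in G(s): this is a type 0 system.
K_p = lim_{s→0} G(s) = 5 / (5·11·15) = 1/165.
e_ss = 12/(1 + K_p) = 12/(166/165) = 990/83.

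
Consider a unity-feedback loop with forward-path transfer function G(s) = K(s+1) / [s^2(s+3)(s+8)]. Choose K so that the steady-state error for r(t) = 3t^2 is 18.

Two free integrators in G(s): this is a type 2 system.
K_a = lim_{s→0} s^2·G(s) = K·1 / (3·8) = (1/24)·K.
e_ss = 6/K_a = 18 ⇒ K_a = 1/3 ⇒ K = (1/3)/(1/24) = 8.

8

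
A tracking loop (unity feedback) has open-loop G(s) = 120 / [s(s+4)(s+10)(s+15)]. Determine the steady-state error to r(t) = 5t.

System type = 1 (one pole at s=0).
K_v = lim_{s→0} s·G(s) = 120 / (4·10·15) = 0.2.
e_ss = 5/K_v = 5/0.2 = 25.

25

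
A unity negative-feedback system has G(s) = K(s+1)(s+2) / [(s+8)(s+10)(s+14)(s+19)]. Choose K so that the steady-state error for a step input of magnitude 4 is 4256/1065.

The open loop has no poles at the origin → type 0 system.
K_p = lim_{s→0} G(s) = K·1·2 / (8·10·14·19) = (1/10640)·K.
e_ss = 4/(1 + K_p) = 4256/1065 ⇒ 1 + (1/10640)·K = 1065/1064 ⇒ K = 10.

10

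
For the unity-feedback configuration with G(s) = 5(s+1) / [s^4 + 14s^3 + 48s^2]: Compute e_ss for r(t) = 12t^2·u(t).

Lowest-order denominator term is 48s^2, so the open loop has 2 poles at the origin → type 2 system.
K_a = lim_{s→0} s^2·G(s) = 5·1 / 48 = 5/48.
r(t) = 12t^2 gives R(s) = 24/s^3.
e_ss = 24/K_a = 24/(5/48) = 230.4.

230.4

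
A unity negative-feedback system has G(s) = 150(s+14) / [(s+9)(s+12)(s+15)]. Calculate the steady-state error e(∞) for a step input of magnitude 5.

No free integrators in G(s): this is a type 0 system.
K_p = lim_{s→0} G(s) = 150·14 / (9·12·15) = 35/27.
e_ss = 5/(1 + K_p) = 5/(62/27) = 135/62.

135/62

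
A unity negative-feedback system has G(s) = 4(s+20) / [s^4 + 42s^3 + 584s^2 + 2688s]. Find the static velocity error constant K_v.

5/168

Factoring s from the denominator leaves a polynomial with constant term 2688, so the system is type 1.
K_v = lim_{s→0} s·G(s) = 4·20 / 2688 = 5/168.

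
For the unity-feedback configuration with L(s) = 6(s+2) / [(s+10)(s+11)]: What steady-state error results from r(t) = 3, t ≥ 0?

165/61

The open loop has no poles at the origin → type 0 system.
K_p = lim_{s→0} L(s) = 6·2 / (10·11) = 6/55.
e_ss = 3/(1 + K_p) = 3/(61/55) = 165/61.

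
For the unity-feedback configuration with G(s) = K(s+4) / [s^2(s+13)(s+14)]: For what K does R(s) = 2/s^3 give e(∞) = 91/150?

150

G(s) has two factors of s in the denominator, so the system is type 2.
K_a = lim_{s→0} s^2·G(s) = K·4 / (13·14) = (2/91)·K.
e_ss = 2/K_a = 91/150 ⇒ K_a = 300/91 ⇒ K = (300/91)/(2/91) = 150.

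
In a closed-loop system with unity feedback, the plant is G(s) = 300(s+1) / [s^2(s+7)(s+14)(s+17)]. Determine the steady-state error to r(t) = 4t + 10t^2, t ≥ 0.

1666/15

System type = 2 (two poles at s=0). Treating each term separately:
  • 4t: tracked with zero error.
  • 10t^2: e_ss = 20/K_a with K_a=150/833 → 1666/15.
Total e_ss = 1666/15.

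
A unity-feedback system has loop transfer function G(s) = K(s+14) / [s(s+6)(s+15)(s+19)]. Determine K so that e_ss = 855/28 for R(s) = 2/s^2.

G(s) has one factor of s in the denominator, so the system is type 1.
K_v = lim_{s→0} s·G(s) = K·14 / (6·15·19) = (7/855)·K.
e_ss = 2/K_v = 855/28 ⇒ K_v = 56/855 ⇒ K = (56/855)/(7/855) = 8.

8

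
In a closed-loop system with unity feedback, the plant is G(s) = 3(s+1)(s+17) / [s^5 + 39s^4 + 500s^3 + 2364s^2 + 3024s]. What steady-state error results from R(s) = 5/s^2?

Lowest-order denominator term is 3024s, so the open loop has 1 pole at the origin → type 1 system.
K_v = lim_{s→0} s·G(s) = 3·1·17 / 3024 = 17/1008.
e_ss = 5/K_v = 5/(17/1008) = 5040/17.

5040/17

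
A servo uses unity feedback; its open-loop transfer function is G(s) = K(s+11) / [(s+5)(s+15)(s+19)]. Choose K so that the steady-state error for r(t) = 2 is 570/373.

G(s) has no factors of s in the denominator, so the system is type 0.
K_p = lim_{s→0} G(s) = K·11 / (5·15·19) = (11/1425)·K.
e_ss = 2/(1 + K_p) = 570/373 ⇒ 1 + (11/1425)·K = 373/285 ⇒ K = 40.

40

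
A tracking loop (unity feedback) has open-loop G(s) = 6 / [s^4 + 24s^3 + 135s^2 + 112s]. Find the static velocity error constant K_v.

Lowest-order denominator term is 112s, so the open loop has 1 pole at the origin → type 1 system.
K_v = lim_{s→0} s·G(s) = 6 / 112 = 3/56.

3/56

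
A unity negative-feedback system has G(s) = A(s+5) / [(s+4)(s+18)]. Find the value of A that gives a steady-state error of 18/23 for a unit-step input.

4

The open loop has no poles at the origin → type 0 system.
K_p = lim_{s→0} G(s) = A·5 / (4·18) = (5/72)·A.
e_ss = 1/(1 + K_p) = 18/23 ⇒ 1 + (5/72)·A = 23/18 ⇒ A = 4.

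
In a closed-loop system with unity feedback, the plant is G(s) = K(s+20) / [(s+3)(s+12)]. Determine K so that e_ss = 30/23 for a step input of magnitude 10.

No free integrators in G(s): this is a type 0 system.
K_p = lim_{s→0} G(s) = K·20 / (3·12) = (5/9)·K.
e_ss = 10/(1 + K_p) = 30/23 ⇒ 1 + (5/9)·K = 23/3 ⇒ K = 12.

12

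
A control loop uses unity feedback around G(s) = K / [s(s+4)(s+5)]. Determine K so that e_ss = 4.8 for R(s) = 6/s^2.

G(s) has one factor of s in the denominator, so the system is type 1.
K_v = lim_{s→0} s·G(s) = K / (4·5) = 0.05·K.
e_ss = 6/K_v = 4.8 ⇒ K_v = 1.25 ⇒ K = 1.25/0.05 = 25.

25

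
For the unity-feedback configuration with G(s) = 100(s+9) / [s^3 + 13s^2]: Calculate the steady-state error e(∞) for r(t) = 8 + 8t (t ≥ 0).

0

The denominator has no term below 13s^2 — 2 poles at s=0, type 2. Treating each term separately:
  • 8: tracked with zero error.
  • 8t: tracked with zero error.
Total e_ss = 0.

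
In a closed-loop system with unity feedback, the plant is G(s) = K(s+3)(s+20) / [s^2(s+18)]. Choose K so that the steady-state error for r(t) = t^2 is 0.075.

Two free integrators in G(s): this is a type 2 system.
K_a = lim_{s→0} s^2·G(s) = K·3·20 / (18) = (10/3)·K.
e_ss = 2/K_a = 0.075 ⇒ K_a = 80/3 ⇒ K = (80/3)/(10/3) = 8.

8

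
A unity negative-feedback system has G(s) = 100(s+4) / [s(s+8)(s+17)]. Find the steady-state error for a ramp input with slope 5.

The open loop has one pole at the origin → type 1 system.
K_v = lim_{s→0} s·G(s) = 100·4 / (8·17) = 50/17.
e_ss = 5/K_v = 5/(50/17) = 1.7.

1.7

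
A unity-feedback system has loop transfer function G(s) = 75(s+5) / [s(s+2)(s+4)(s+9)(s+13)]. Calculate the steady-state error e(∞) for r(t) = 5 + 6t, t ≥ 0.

14.976

One free integrator in G(s): this is a type 1 system. By superposition:
  • 5: tracked with zero error.
  • 6t: e_ss = 6/K_v with K_v=125/312 → 14.976.
Total e_ss = 14.976.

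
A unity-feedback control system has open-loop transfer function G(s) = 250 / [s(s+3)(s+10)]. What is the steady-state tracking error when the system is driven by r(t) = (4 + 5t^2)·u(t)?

The open loop has one pole at the origin → type 1 system. Taking each input component in turn:
  • 4: tracked with zero error.
  • 5t^2: a type-1 system cannot track it, e_ss → ∞.
The unbounded component dominates.

infinity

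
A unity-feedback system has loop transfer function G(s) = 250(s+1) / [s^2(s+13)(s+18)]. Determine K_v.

infinity

K_v = lim_{s→0} s·G(s); with 2 poles at the origin the limit diverges, so K_v = ∞.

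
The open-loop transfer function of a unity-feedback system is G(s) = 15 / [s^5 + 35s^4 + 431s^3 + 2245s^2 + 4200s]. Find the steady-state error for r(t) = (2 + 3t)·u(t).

Factoring s from the denominator leaves a polynomial with constant term 4200, so the system is type 1. Taking each input component in turn:
  • 2: tracked with zero error.
  • 3t: e_ss = 3/K_v with K_v=1/280 → 840.
Total e_ss = 840.

840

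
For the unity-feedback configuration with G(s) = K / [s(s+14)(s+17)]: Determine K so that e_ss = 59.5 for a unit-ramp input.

4

The open loop has one pole at the origin → type 1 system.
K_v = lim_{s→0} s·G(s) = K / (14·17) = (1/238)·K.
e_ss = 1/K_v = 59.5 ⇒ K_v = 2/119 ⇒ K = (2/119)/(1/238) = 4.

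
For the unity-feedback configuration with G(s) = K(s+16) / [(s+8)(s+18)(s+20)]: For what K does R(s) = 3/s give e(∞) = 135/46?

The open loop has no poles at the origin → type 0 system.
K_p = lim_{s→0} G(s) = K·16 / (8·18·20) = (1/180)·K.
e_ss = 3/(1 + K_p) = 135/46 ⇒ 1 + (1/180)·K = 46/45 ⇒ K = 4.

4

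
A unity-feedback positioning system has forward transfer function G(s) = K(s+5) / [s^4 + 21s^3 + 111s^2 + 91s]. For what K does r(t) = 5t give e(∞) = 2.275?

40

Lowest-order denominator term is 91s, so the open loop has 1 pole at the origin → type 1 system.
K_v = lim_{s→0} s·G(s) = K·5 / 91 = (5/91)·K.
e_ss = 5/K_v = 2.275 ⇒ K_v = 200/91 ⇒ K = (200/91)/(5/91) = 40.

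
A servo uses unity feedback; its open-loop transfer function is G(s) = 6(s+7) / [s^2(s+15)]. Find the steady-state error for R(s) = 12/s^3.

The open loop has two poles at the origin → type 2 system.
K_a = lim_{s→0} s^2·G(s) = 6·7 / (15) = 2.8.
r(t) = 6t^2 gives R(s) = 12/s^3.
e_ss = 12/K_a = 12/2.8 = 30/7.

30/7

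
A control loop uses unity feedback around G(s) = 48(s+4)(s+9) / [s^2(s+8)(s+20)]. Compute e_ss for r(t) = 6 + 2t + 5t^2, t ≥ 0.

25/27

G(s) has two factors of s in the denominator, so the system is type 2. Treating each term separately:
  • 6: tracked with zero error.
  • 2t: tracked with zero error.
  • 5t^2: e_ss = 10/K_a with K_a=10.8 → 25/27.
Total e_ss = 25/27.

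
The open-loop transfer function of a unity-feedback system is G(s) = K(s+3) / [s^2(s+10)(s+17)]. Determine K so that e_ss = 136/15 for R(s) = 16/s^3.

Two free integrators in G(s): this is a type 2 system.
K_a = lim_{s→0} s^2·G(s) = K·3 / (10·17) = (3/170)·K.
e_ss = 16/K_a = 136/15 ⇒ K_a = 30/17 ⇒ K = (30/17)/(3/170) = 100.

100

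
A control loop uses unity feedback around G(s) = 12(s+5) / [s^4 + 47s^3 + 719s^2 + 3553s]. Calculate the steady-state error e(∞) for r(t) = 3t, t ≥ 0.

Lowest-order denominator term is 3553s, so the open loop has 1 pole at the origin → type 1 system.
K_v = lim_{s→0} s·G(s) = 12·5 / 3553 = 60/3553.
e_ss = 3/K_v = 3/(60/3553) = 177.65.

177.65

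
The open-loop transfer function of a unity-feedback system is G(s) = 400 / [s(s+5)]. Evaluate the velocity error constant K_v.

80

System type = 1 (one pole at s=0).
K_v = lim_{s→0} s·G(s) = 400 / (5) = 80.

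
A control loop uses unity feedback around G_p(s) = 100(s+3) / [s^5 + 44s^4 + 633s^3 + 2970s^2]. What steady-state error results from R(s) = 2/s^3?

Factoring s^2 from the denominator leaves a polynomial with constant term 2970, so the system is type 2.
K_a = lim_{s→0} s^2·G_p(s) = 100·3 / 2970 = 10/99.
r(t) = t^2 gives R(s) = 2/s^3.
e_ss = 2/K_a = 2/(10/99) = 19.8.

19.8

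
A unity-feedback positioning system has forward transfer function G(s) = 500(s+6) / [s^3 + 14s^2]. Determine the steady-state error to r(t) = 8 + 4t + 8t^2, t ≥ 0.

The denominator has no term below 14s^2 — 2 poles at s=0, type 2. Treating each term separately:
  • 8: tracked with zero error.
  • 4t: tracked with zero error.
  • 8t^2: e_ss = 16/K_a with K_a=1500/7 → 28/375.
Total e_ss = 28/375.

28/375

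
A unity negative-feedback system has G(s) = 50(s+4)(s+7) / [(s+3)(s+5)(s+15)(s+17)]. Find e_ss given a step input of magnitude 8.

1224/209

The open loop has no poles at the origin → type 0 system.
K_p = lim_{s→0} G(s) = 50·4·7 / (3·5·15·17) = 56/153.
e_ss = 8/(1 + K_p) = 8/(209/153) = 1224/209.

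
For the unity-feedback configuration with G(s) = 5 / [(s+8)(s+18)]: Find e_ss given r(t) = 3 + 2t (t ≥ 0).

infinity

No free integrators in G(s): this is a type 0 system. By superposition:
  • 3: e_ss = 3/(1+K_p) with K_p=5/144 → 432/149.
  • 2t: a type-0 system cannot track it, e_ss → ∞.
The unbounded component dominates.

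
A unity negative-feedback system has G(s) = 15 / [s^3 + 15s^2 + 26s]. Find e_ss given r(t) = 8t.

208/15

Factoring s from the denominator leaves a polynomial with constant term 26, so the system is type 1.
K_v = lim_{s→0} s·G(s) = 15 / 26 = 15/26.
e_ss = 8/K_v = 8/(15/26) = 208/15.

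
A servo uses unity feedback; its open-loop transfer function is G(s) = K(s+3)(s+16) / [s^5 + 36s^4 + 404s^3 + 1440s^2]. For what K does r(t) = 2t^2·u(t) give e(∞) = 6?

Lowest-order denominator term is 1440s^2, so the open loop has 2 poles at the origin → type 2 system.
K_a = lim_{s→0} s^2·G(s) = K·3·16 / 1440 = (1/30)·K.
e_ss = 4/K_a = 6 ⇒ K_a = 2/3 ⇒ K = (2/3)/(1/30) = 20.

20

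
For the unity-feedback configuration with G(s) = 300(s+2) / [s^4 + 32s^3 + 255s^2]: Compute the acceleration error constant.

40/17

Lowest-order denominator term is 255s^2, so the open loop has 2 poles at the origin → type 2 system.
K_a = lim_{s→0} s^2·G(s) = 300·2 / 255 = 40/17.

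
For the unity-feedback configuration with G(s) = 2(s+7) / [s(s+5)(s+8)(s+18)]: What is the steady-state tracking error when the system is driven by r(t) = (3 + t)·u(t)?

The open loop has one pole at the origin → type 1 system. By superposition:
  • 3: tracked with zero error.
  • t: e_ss = 1/K_v with K_v=7/360 → 360/7.
Total e_ss = 360/7.

360/7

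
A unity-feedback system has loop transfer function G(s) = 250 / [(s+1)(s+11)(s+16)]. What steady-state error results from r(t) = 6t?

infinity

System type = 0 (no poles at s=0).
K_v = lim_{s→0} s·G(s) = 0; the steady-state error to this ramp input grows without bound.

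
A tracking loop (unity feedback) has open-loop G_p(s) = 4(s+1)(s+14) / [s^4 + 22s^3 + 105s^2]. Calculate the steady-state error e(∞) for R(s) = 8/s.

Factoring s^2 from the denominator leaves a polynomial with constant term 105, so the system is type 2.
A type-2 system has K_p = ∞, so it tracks a step input with zero steady-state error.

0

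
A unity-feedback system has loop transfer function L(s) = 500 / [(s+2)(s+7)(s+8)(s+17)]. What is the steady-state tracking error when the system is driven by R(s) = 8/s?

No free integrators in L(s): this is a type 0 system.
K_p = lim_{s→0} L(s) = 500 / (2·7·8·17) = 125/476.
e_ss = 8/(1 + K_p) = 8/(601/476) = 3808/601.

3808/601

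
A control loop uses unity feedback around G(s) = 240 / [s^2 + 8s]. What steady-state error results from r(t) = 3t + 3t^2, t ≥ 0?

infinity

The denominator has no term below 8s — 1 pole at s=0, type 1. Taking each input component in turn:
  • 3t: e_ss = 3/K_v with K_v=30 → 0.1.
  • 3t^2: a type-1 system cannot track it, e_ss → ∞.
The unbounded component dominates.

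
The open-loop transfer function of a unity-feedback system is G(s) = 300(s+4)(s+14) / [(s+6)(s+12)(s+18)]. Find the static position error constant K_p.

System type = 0 (no poles at s=0).
K_p = lim_{s→0} G(s) = 300·4·14 / (6·12·18) = 350/27.

350/27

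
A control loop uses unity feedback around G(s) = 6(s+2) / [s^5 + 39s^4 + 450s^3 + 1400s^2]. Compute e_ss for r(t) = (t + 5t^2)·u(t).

Lowest-order denominator term is 1400s^2, so the open loop has 2 poles at the origin → type 2 system. By superposition:
  • t: tracked with zero error.
  • 5t^2: e_ss = 10/K_a with K_a=3/350 → 3500/3.
Total e_ss = 3500/3.

3500/3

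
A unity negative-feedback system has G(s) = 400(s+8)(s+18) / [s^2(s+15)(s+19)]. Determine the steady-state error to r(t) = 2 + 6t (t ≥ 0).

0

System type = 2 (two poles at s=0). Treating each term separately:
  • 2: tracked with zero error.
  • 6t: tracked with zero error.
Total e_ss = 0.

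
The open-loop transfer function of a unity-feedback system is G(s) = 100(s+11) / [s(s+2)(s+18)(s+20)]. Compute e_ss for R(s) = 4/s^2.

144/55

G(s) has one factor of s in the denominator, so the system is type 1.
K_v = lim_{s→0} s·G(s) = 100·11 / (2·18·20) = 55/36.
e_ss = 4/K_v = 4/(55/36) = 144/55.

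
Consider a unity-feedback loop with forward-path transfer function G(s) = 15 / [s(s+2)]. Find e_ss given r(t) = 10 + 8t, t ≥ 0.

G(s) has one factor of s in the denominator, so the system is type 1. Taking each input component in turn:
  • 10: tracked with zero error.
  • 8t: e_ss = 8/K_v with K_v=7.5 → 16/15.
Total e_ss = 16/15.

16/15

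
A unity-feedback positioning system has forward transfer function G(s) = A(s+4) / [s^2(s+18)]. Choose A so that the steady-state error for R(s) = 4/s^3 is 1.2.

15

System type = 2 (two poles at s=0).
K_a = lim_{s→0} s^2·G(s) = A·4 / (18) = (2/9)·A.
e_ss = 4/K_a = 1.2 ⇒ K_a = 10/3 ⇒ A = (10/3)/(2/9) = 15.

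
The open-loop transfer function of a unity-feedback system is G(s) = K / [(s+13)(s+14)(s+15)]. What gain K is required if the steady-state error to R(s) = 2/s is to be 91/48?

150

System type = 0 (no poles at s=0).
K_p = lim_{s→0} G(s) = K / (13·14·15) = (1/2730)·K.
e_ss = 2/(1 + K_p) = 91/48 ⇒ 1 + (1/2730)·K = 96/91 ⇒ K = 150.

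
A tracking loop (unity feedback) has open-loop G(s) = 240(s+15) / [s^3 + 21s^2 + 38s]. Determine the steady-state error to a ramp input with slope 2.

The denominator has no term below 38s — 1 pole at s=0, type 1.
K_v = lim_{s→0} s·G(s) = 240·15 / 38 = 1800/19.
e_ss = 2/K_v = 2/(1800/19) = 19/900.

19/900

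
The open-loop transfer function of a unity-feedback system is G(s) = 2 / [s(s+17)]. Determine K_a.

System type = 1 (one pole at s=0).
K_a = lim_{s→0} s^2·G(s) = 0 (the extra factor of s kills the finite limit).

0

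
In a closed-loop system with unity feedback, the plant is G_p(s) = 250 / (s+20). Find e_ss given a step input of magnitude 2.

4/27

The open loop has no poles at the origin → type 0 system.
K_p = lim_{s→0} G_p(s) = 250 / (20) = 12.5.
e_ss = 2/(1 + K_p) = 2/13.5 = 4/27.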